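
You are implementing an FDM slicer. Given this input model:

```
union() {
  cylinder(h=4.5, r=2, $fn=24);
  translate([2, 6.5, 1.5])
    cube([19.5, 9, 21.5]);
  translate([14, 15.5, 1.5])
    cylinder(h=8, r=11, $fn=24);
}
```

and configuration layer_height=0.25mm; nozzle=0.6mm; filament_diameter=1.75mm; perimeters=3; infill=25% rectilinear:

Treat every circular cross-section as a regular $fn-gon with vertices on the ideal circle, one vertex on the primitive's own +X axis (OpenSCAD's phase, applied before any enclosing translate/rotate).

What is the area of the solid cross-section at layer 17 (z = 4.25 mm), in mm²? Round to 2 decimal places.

411.13 mm²

At z = 4.25 mm: the cylinder: section is a regular 24-gon, circumradius r=2 (area = (24/2)·2.000²·sin(360°/24) = 12.42 mm²); the cube at (2, 6.5) (footprint 19.5×9) is included at this height (area 175.50 mm²); the r=11 cylinder at (14, 15.5) contributes a regular 24-gon of circumradius 11 (area = (24/2)·11.000²·sin(360°/24) = 375.81 mm²); Combining (union): the regions partially overlap — summed areas 563.73 mm² minus the doubly-counted overlap 152.59 mm² gives 411.13 mm² — area = 411.13 mm². Overall, the cross-section has 2 separate islands. Net area = 411.13 mm².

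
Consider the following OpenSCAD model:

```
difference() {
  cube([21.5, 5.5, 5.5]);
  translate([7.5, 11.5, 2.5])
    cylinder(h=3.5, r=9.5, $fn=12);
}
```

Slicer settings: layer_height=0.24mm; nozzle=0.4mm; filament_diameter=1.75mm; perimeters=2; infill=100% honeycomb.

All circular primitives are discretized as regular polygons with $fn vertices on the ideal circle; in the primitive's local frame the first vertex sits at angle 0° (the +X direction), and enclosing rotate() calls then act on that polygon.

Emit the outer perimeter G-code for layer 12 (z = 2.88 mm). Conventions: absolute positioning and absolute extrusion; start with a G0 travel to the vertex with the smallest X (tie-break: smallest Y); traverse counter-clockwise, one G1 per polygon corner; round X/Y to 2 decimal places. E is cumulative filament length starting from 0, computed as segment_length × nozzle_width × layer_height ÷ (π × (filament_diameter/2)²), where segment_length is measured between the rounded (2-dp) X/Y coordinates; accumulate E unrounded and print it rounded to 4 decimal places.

G0 X0.00 Y0.00 Z2.88
G1 X21.50 Y0.00 E0.8581
G1 X21.50 Y5.50 E1.0776
G1 X14.48 Y5.50 E1.3578
G1 X12.25 Y3.27 E1.4837
G1 X7.50 Y2.00 E1.6799
G1 X2.75 Y3.27 E1.8762
G1 X0.52 Y5.50 E2.0020
G1 X0.00 Y5.50 E2.0228
G1 X0.00 Y0.00 E2.2423

At z = 2.88 mm: the cube (footprint 21.5×5.5) is included at this height; the cylinder at (7.5, 11.5): section is a regular 12-gon, circumradius r=9.5; Subtracting the remaining from the first: starting from the 21.5×5.5 cube, the r=9.5 cylinder at (7.5, 11.5) partially overlaps it — only the 32.17 mm² overlap (of its 270.75 mm²) is removed, clipping the outline — 1 connected region. The outline is a single polygon with 9 vertices. Extrusion per mm of travel: 0.4 × 0.24 / (π × 0.875²) = 0.039912. Accumulating E over each segment gives final E = 2.2423.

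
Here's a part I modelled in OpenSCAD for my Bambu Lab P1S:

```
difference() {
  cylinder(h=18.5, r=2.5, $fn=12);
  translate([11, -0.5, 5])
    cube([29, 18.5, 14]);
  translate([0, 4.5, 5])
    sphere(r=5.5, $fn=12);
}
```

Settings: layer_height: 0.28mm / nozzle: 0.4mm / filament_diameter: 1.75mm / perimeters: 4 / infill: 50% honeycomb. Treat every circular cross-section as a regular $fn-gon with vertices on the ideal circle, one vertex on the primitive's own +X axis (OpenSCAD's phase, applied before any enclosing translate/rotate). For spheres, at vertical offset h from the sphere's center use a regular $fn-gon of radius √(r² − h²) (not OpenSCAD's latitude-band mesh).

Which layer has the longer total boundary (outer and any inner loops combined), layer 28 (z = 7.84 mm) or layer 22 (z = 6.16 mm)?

layer 28 (z = 7.84 mm)

Layer 28 (z = 7.84): the r=2.5 cylinder gives a regular 12-gon of circumradius 2.5 (constant along its height) (perimeter = 2·12·2.500·sin(180°/12) = 15.53 mm); the cube at (11, -0.5) is present — its section is the full 29×18.5 rectangle (perimeter 95.00 mm); the r=5.5 sphere at (0, 4.5) slices to a regular 12-gon of circumradius 4.710 (√(r²−h²) with h=2.84 from center) (perimeter = 2·12·4.710·sin(180°/12) = 29.26 mm); Taking the first minus the rest: starting from the r=2.5 cylinder, the 29×18.5 cube at (11, -0.5) misses the remaining region (no effect); the r=5.5 sphere at (0, 4.5) partially overlaps it — only the 8.80 mm² overlap (of its 66.55 mm²) is removed, clipping the outline — boundary = 13.64 mm. So its perimeter = 13.64 mm. Layer 22 (z = 6.16): the cylinder: section is a regular 12-gon, circumradius r=2.5 (perimeter = 2·12·2.500·sin(180°/12) = 15.53 mm); the cube at (11, -0.5) is present — its section is the full 29×18.5 rectangle (perimeter 95.00 mm); the r=5.5 sphere at (0, 4.5) slices to a regular 12-gon of circumradius 5.376 (√(r²−h²) with h=1.16 from center) (perimeter = 2·12·5.376·sin(180°/12) = 33.40 mm); Subtracting the remaining from the first: starting from the r=2.5 cylinder, the 29×18.5 cube at (11, -0.5) misses the remaining region (no effect); the r=5.5 sphere at (0, 4.5) partially overlaps it — only the 12.07 mm² overlap (of its 86.71 mm²) is removed, clipping the outline — boundary = 12.36 mm. So its perimeter = 12.36 mm. Layer 28 is larger (13.64 vs 12.36 mm).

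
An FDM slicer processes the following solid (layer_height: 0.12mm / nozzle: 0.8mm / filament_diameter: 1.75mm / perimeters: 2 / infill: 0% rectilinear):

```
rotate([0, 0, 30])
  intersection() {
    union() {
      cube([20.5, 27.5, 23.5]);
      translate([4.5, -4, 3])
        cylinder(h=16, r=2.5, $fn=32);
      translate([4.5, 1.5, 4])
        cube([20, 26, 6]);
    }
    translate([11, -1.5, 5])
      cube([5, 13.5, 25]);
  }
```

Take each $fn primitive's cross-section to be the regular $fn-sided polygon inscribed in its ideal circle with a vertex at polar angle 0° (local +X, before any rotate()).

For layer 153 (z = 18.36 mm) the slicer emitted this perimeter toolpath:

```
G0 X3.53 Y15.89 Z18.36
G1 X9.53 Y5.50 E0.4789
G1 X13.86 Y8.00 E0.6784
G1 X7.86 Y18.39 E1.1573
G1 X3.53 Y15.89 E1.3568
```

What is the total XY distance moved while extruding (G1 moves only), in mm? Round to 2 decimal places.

Sum the Euclidean lengths of each G1 segment: total = 34.00 mm.

34.00 mm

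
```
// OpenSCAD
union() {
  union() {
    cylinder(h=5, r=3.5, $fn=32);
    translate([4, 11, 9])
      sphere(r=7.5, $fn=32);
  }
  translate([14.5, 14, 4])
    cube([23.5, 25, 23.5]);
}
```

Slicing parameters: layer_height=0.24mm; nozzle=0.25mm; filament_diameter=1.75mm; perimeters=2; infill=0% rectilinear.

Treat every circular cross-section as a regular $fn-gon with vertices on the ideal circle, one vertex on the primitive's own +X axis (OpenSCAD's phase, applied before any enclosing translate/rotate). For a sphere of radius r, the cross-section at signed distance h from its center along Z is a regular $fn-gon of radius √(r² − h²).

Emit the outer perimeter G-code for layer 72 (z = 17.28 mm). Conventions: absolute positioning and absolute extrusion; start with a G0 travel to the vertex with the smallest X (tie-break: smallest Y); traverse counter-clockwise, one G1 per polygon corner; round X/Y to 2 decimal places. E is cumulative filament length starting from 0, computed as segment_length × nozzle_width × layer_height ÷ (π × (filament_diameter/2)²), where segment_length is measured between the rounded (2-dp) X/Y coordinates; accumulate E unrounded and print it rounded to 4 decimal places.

At z = 17.28 mm: the cylinder is absent (z outside [0, 5]); the sphere at (4, 11) is absent (|z−center|=8.280 > r=7.5); Taking the union: nothing is present at this height; the 23.5×25 cube at (14.5, 14) contributes its full rectangle; Taking the union: only the 23.5×25 cube at (14.5, 14) is present, so the union is just that shape — 1 connected region. The outline is a single polygon with 4 vertices. Extrusion per mm of travel: 0.25 × 0.24 / (π × 0.875²) = 0.024945. Accumulating E over each segment gives final E = 2.4197.

G0 X14.50 Y14.00 Z17.28
G1 X38.00 Y14.00 E0.5862
G1 X38.00 Y39.00 E1.2098
G1 X14.50 Y39.00 E1.7960
G1 X14.50 Y14.00 E2.4197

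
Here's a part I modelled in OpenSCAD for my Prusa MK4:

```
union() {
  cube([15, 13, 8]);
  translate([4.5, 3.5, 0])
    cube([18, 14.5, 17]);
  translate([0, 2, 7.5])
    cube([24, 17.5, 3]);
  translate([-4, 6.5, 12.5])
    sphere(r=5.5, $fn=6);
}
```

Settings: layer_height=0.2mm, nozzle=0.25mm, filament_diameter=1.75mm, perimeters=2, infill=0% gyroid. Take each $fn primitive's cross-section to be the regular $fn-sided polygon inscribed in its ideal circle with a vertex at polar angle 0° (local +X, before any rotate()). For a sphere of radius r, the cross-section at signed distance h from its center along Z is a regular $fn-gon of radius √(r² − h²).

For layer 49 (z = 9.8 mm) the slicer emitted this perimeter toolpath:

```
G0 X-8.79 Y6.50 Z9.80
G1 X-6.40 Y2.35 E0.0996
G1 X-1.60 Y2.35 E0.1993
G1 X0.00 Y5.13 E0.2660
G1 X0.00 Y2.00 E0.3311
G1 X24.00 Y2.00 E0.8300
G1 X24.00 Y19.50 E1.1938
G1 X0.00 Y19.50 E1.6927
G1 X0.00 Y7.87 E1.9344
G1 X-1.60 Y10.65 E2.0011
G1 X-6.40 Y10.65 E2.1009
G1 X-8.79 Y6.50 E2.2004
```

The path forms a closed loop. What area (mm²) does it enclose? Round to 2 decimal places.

478.59 mm²

Apply the shoelace formula to the sequence of (X, Y) vertices; enclosed area = 478.59 mm².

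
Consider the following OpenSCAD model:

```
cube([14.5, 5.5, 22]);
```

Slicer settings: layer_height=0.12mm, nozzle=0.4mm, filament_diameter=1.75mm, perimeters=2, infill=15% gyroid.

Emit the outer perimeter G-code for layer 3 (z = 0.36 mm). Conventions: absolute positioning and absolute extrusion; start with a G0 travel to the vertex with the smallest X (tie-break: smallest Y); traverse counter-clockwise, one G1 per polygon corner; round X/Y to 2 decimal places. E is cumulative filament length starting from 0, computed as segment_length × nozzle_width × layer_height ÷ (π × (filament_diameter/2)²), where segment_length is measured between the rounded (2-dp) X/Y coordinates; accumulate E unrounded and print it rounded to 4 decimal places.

At z = 0.36 mm: the 14.5×5.5 cube contributes its full rectangle. The outline is a single polygon with 4 vertices. Extrusion per mm of travel: 0.4 × 0.12 / (π × 0.875²) = 0.019956. Accumulating E over each segment gives final E = 0.7982.

G0 X0.00 Y0.00 Z0.36
G1 X14.50 Y0.00 E0.2894
G1 X14.50 Y5.50 E0.3991
G1 X0.00 Y5.50 E0.6885
G1 X0.00 Y0.00 E0.7982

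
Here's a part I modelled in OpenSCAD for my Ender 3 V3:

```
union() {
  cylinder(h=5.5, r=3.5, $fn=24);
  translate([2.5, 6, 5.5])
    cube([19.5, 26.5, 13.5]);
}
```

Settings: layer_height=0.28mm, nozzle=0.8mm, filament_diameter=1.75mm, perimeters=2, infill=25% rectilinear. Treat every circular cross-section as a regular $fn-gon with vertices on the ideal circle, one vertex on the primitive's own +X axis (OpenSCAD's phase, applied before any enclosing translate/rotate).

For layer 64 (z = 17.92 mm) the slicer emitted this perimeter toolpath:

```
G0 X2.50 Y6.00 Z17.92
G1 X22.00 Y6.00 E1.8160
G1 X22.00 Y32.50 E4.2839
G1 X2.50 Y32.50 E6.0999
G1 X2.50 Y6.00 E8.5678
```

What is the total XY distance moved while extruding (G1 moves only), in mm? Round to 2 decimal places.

92.00 mm

Sum the Euclidean lengths of each G1 segment: total = 92.00 mm.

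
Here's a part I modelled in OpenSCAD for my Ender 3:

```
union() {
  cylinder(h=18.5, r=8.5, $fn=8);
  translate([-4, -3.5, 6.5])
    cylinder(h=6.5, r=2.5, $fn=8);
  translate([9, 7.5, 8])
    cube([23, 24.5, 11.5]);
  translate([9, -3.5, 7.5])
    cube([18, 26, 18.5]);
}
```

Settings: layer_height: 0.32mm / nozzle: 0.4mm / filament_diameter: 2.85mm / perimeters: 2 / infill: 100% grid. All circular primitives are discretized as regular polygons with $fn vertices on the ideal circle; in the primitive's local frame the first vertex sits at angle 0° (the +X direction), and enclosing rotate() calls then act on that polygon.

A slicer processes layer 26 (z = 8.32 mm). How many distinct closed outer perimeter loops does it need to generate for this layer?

2

At z = 8.32 mm: the r=8.5 cylinder contributes a regular 8-gon of circumradius 8.5; the r=2.5 cylinder at (-4, -3.5) contributes a regular 8-gon of circumradius 2.5; the cube at (9, 7.5) (footprint 23×24.5) is included at this height; the 18×26 cube at (9, -3.5) contributes its full rectangle; Merging all regions: the regions partially overlap (shared area 287.68 mm²), so overlapping operands fuse into one piece — 2 connected regions. The result has 2 disconnected regions.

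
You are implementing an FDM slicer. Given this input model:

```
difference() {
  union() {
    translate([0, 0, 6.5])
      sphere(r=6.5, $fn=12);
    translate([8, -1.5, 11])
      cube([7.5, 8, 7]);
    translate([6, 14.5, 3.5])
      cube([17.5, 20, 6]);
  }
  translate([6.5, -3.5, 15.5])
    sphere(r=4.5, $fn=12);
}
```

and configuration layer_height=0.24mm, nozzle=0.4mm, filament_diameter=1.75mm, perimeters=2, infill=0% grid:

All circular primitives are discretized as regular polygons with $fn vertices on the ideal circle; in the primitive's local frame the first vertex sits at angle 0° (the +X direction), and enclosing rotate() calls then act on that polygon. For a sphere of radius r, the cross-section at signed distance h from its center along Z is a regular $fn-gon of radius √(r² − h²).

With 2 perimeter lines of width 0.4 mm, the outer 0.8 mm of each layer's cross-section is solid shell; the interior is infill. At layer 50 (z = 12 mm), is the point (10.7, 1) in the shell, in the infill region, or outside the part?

At z = 12 mm: the r=6.5 sphere slices to a regular 12-gon of circumradius 3.464 (√(r²−h²) with h=5.5 from center); the cube at (8, -1.5) (footprint 7.5×8) is included at this height; the cube at (6, 14.5) is absent (z outside [3.5, 9.5]); Combining (union): the 2 present regions are separate (no shared area or edge), so areas and boundary lengths simply add and each stays a separate island — 2 connected regions; the sphere at (6.5, -3.5): section is a regular 12-gon, circumradius = √(r²−h²) = √(4.5²−3.5²) = 2.828; Subtracting the remaining from the first: starting from that combined region, the r=4.5 sphere at (6.5, -3.5) partially overlaps it — only the 0.07 mm² overlap (of its 24.00 mm²) is removed, clipping the outline — 2 connected regions. Overall, the cross-section has 2 separate islands. The nearest boundary edge runs (15.50, -1.50)→(8.36, -1.50); distance from the point to it = 2.50 mm. (Shell/infill is judged within the island containing the point — the largest one.) The point is inside the cross-section and 2.50 mm from the nearest boundary — more than the 0.8 mm shell width (2 × 0.4), so it's in the infill interior.

infill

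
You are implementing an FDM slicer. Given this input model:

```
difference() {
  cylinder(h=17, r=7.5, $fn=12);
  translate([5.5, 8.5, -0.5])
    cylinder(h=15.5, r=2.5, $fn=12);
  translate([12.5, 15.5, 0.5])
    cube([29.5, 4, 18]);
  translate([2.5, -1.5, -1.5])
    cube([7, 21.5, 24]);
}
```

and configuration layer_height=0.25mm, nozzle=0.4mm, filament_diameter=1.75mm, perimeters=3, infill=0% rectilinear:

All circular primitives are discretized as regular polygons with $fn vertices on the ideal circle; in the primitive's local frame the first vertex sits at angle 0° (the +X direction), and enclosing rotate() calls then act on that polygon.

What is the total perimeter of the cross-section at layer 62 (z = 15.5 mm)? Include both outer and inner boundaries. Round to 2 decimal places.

At z = 15.5 mm: the r=7.5 cylinder contributes a regular 12-gon of circumradius 7.5 (perimeter = 2·12·7.500·sin(180°/12) = 46.59 mm); the cylinder at (5.5, 8.5) does not reach this height (z outside [-0.5, 15]); the 29.5×4 cube at (12.5, 15.5) contributes its full rectangle (perimeter 67.00 mm); the cube at (2.5, -1.5) is present — its section is the full 7×21.5 rectangle (perimeter 57.00 mm); After the difference (first − rest): starting from the r=7.5 cylinder, the 29.5×4 cube at (12.5, 15.5) misses the remaining region (no effect); the 7×21.5 cube at (2.5, -1.5) partially overlaps it — only the 31.47 mm² overlap (of its 150.50 mm²) is removed, clipping the outline — boundary = 48.90 mm. Overall, the cross-section is a single solid region. Total boundary length (outer) = 48.90 mm.

48.90 mm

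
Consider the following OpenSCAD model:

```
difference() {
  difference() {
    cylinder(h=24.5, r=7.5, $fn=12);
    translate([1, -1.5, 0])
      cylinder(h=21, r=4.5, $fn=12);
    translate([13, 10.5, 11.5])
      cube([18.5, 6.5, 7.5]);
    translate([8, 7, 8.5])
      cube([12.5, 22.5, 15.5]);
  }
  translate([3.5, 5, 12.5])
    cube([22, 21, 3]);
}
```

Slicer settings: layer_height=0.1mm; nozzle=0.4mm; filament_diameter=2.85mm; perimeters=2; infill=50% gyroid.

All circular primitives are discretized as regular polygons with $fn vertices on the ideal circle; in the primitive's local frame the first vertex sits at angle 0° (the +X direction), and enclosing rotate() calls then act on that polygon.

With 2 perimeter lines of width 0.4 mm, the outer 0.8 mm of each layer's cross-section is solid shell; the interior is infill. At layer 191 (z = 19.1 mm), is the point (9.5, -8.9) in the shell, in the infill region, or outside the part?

outside

At z = 19.1 mm: the r=7.5 cylinder gives a regular 12-gon of circumradius 7.5 (constant along its height); the cylinder at (1, -1.5): section is a regular 12-gon, circumradius r=4.5; the cube at (13, 10.5) is absent (z outside [11.5, 19]); the cube at (8, 7) (footprint 12.5×22.5) is included at this height; After the difference (first − rest): starting from the r=7.5 cylinder, the r=4.5 cylinder at (1, -1.5) lies wholly inside it (removes its full 60.75 mm² and its 27.95 mm outline becomes a hole wall); the 12.5×22.5 cube at (8, 7) misses the remaining region (no effect) — 1 connected region with 1 hole; the cube at (3.5, 5) does not reach this height (z outside [12.5, 15.5]); Subtracting the remaining from the first: none of the subtracted shapes is present at this height, so the result so far is unchanged — 1 connected region with 1 hole. Overall, the cross-section is one region with 1 hole. The nearest boundary edge runs (6.50, -3.75)→(3.75, -6.50); distance from the point to it = 5.77 mm. The point is not inside any of the regions above, so it lies outside the cross-section (5.77 mm from the nearest boundary).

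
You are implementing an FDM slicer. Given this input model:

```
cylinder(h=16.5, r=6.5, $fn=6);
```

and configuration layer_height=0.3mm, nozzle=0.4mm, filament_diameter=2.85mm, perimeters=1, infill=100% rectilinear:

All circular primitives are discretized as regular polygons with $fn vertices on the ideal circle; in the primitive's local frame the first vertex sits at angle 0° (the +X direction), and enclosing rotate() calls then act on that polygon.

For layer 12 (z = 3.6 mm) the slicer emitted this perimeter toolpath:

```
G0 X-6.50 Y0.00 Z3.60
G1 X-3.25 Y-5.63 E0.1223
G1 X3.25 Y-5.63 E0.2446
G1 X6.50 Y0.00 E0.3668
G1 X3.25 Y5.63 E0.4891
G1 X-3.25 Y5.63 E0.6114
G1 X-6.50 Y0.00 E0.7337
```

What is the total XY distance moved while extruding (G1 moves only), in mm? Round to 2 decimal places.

Sum the Euclidean lengths of each G1 segment: total = 39.00 mm.

39.00 mm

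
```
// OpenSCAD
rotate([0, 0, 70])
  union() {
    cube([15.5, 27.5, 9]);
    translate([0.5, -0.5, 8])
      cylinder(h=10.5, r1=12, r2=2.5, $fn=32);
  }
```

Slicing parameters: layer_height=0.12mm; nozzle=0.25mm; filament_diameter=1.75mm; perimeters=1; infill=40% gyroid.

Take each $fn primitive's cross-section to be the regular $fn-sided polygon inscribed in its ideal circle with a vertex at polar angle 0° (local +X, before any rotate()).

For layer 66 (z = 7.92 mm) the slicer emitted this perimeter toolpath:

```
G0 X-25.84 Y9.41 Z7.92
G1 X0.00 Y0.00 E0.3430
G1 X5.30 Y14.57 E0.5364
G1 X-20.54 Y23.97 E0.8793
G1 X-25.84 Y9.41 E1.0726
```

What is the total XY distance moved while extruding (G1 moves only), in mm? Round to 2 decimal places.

Sum the Euclidean lengths of each G1 segment: total = 86.00 mm.

86.00 mm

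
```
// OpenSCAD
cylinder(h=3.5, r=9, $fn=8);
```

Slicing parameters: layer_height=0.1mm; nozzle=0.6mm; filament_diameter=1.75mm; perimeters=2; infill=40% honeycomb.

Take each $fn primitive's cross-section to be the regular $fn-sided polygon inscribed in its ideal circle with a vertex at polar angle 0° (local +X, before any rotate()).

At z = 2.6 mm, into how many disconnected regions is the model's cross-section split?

At z = 2.6 mm: the r=9 cylinder gives a regular 8-gon of circumradius 9 (constant along its height). The result has 1 disconnected region.

1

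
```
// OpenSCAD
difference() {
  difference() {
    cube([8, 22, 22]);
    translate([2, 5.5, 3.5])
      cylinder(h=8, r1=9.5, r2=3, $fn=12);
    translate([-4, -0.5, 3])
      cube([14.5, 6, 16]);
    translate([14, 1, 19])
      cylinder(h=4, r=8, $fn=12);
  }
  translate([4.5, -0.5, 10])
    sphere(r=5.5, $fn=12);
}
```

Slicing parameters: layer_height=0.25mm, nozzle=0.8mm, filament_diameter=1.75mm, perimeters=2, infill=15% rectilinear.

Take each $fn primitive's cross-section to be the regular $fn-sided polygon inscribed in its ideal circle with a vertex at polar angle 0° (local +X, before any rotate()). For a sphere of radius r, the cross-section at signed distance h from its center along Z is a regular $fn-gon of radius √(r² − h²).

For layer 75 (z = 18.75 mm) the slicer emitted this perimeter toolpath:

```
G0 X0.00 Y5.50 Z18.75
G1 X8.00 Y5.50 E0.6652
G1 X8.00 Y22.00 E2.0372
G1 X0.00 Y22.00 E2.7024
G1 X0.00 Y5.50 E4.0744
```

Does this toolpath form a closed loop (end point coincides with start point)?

yes

Start point (G0): (0.00, 5.50). End point (last G1): the path returns to the start — closed.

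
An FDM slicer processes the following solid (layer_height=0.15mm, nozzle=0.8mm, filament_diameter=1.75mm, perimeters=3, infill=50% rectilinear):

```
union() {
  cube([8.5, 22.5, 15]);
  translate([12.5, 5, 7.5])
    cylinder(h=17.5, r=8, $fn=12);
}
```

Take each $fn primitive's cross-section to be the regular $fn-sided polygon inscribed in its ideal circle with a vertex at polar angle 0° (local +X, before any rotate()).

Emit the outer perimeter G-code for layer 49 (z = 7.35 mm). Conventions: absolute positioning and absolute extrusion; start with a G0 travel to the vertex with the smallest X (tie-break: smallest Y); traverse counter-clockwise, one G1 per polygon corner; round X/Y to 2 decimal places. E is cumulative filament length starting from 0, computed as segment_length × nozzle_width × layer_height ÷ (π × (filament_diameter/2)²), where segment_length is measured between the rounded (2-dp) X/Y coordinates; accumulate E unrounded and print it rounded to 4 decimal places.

G0 X0.00 Y0.00 Z7.35
G1 X8.50 Y0.00 E0.4241
G1 X8.50 Y22.50 E1.5466
G1 X0.00 Y22.50 E1.9707
G1 X0.00 Y0.00 E3.0932

At z = 7.35 mm: the cube is present — its section is the full 8.5×22.5 rectangle; the cylinder at (12.5, 5) does not reach this height (z outside [7.5, 25]); Merging all regions: only the 8.5×22.5 cube is present, so the union is just that shape — 1 connected region. The outline is a single polygon with 4 vertices. Extrusion per mm of travel: 0.8 × 0.15 / (π × 0.875²) = 0.049890. Accumulating E over each segment gives final E = 3.0932.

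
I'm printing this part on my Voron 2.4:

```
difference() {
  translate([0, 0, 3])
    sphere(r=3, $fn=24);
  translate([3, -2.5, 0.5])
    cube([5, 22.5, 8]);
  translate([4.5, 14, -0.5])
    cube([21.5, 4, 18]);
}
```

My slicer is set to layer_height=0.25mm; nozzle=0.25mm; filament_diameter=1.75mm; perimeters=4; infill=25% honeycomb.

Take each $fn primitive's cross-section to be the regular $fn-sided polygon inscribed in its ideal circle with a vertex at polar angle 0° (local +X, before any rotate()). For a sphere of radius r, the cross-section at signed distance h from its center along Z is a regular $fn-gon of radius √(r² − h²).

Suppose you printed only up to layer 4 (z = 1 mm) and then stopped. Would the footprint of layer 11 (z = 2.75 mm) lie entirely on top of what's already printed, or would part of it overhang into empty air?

Compare the two slices. At z = 1: the r=3 sphere slices to a regular 24-gon of circumradius 2.236 (√(r²−h²) with h=2 from center) (area = (24/2)·2.236²·sin(360°/24) = 15.53 mm²); the cube at (3, -2.5) is present — its section is the full 5×22.5 rectangle (area 112.50 mm²); the cube at (4.5, 14) (footprint 21.5×4) is included at this height (area 86.00 mm²); Taking the first minus the rest: starting from the r=3 sphere (15.53 mm²), the 5×22.5 cube at (3, -2.5) misses the remaining region (no effect); the 21.5×4 cube at (4.5, 14) misses the remaining region (no effect) — area = 15.53 mm². At z = 2.75: the r=3 sphere contributes a regular 24-gon of circumradius √(3²−0.25²) = 2.990 (area = (24/2)·2.990²·sin(360°/24) = 27.76 mm²); the cube at (3, -2.5) (footprint 5×22.5) is included at this height (area 112.50 mm²); the 21.5×4 cube at (4.5, 14) contributes its full rectangle (area 86.00 mm²); Taking the first minus the rest: starting from the r=3 sphere (27.76 mm²), the 5×22.5 cube at (3, -2.5) misses the remaining region (no effect); the 21.5×4 cube at (4.5, 14) misses the remaining region (no effect) — area = 27.76 mm². Checking containment: at z = 2.75 the cross-section extends beyond the z = 1 cross-section by about 12.23 mm².

part overhangs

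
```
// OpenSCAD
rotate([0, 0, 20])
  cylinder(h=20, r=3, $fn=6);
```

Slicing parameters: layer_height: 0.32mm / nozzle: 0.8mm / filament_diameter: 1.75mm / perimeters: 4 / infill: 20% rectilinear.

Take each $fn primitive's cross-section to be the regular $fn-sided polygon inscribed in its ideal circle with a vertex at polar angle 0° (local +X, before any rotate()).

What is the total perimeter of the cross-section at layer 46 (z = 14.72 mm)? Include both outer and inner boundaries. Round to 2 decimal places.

18.00 mm

At z = 14.72 mm: the cylinder: section is a regular 6-gon, circumradius r=3 (perimeter = 2·6·3.000·sin(180°/6) = 18.00 mm); (rotated 20° about Z; rotation is an isometry so areas/perimeters/island counts are preserved). Overall, the cross-section is a single solid region. Total boundary length (outer) = 18.00 mm.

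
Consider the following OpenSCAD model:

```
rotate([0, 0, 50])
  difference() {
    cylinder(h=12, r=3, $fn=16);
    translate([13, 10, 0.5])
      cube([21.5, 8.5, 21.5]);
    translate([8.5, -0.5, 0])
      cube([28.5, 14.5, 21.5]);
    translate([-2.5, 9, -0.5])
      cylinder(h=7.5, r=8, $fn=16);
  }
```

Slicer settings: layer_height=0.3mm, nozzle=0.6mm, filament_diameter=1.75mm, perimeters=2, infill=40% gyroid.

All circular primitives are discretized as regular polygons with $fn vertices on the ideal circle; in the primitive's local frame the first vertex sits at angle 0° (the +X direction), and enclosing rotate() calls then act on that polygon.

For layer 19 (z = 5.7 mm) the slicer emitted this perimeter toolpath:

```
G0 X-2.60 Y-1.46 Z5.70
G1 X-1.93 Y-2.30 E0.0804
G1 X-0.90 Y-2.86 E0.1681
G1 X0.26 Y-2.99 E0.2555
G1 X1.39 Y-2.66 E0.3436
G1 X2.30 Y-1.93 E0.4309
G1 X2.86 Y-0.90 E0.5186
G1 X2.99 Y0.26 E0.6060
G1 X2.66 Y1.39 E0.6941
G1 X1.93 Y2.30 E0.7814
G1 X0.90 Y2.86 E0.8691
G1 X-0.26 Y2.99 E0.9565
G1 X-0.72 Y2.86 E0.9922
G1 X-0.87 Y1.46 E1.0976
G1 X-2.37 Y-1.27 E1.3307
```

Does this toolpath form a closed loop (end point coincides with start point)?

Start point (G0): (-2.60, -1.46). End point (last G1): the path does not return to the start — open.

no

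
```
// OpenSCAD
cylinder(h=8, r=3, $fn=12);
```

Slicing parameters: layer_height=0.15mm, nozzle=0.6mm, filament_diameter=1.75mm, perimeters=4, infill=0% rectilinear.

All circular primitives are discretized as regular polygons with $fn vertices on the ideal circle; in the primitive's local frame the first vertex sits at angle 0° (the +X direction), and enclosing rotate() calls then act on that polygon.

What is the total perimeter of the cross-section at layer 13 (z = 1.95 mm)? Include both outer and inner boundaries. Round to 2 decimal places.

18.63 mm

At z = 1.95 mm: the r=3 cylinder gives a regular 12-gon of circumradius 3 (constant along its height) (perimeter = 2·12·3.000·sin(180°/12) = 18.63 mm). Overall, the cross-section is a single solid region. Total boundary length (outer) = 18.63 mm.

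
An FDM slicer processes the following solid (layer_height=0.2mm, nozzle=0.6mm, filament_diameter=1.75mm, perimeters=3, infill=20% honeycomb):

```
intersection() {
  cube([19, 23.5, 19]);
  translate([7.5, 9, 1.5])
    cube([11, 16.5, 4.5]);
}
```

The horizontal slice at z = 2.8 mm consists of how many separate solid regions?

1

At z = 2.8 mm: the 19×23.5 cube contributes its full rectangle; the cube at (7.5, 9) (footprint 11×16.5) is included at this height; After intersecting: the 11×16.5 cube at (7.5, 9) partially overlaps the 19×23.5 cube; clipping to the common part keeps 159.50 mm² — 1 connected region. The result has 1 disconnected region.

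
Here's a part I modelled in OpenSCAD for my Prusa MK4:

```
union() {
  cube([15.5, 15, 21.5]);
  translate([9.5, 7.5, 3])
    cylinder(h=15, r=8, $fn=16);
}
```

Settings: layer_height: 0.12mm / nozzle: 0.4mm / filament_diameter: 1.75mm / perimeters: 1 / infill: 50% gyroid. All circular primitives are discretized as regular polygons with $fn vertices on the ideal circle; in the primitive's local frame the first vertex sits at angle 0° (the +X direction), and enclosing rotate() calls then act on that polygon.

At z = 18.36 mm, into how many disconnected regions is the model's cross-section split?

At z = 18.36 mm: the 15.5×15 cube contributes its full rectangle; the cylinder at (9.5, 7.5) is not intersected at this z (z outside [3, 18]); Combining (union): only the 15.5×15 cube is present, so the union is just that shape — 1 connected region. The result has 1 disconnected region.

1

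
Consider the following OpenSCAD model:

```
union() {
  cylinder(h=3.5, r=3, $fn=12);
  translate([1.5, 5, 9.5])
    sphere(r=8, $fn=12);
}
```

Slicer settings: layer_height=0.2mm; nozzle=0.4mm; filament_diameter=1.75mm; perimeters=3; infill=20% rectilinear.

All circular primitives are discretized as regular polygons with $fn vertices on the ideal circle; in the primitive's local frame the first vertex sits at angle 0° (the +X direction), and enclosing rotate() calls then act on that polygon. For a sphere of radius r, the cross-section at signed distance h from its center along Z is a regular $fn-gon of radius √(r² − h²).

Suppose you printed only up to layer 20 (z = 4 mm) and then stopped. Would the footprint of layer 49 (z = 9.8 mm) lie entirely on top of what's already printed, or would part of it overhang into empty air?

Compare the two slices. At z = 4: the cylinder is absent (z outside [0, 3.5]); the r=8 sphere at (1.5, 5) contributes a regular 12-gon of circumradius √(8²−5.5²) = 5.809 (area = (12/2)·5.809²·sin(360°/12) = 101.25 mm²); Combining (union): only the r=8 sphere at (1.5, 5) is present, so the union is just that shape — area = 101.25 mm². At z = 9.8: the cylinder is absent (z outside [0, 3.5]); the r=8 sphere at (1.5, 5) slices to a regular 12-gon of circumradius 7.994 (√(r²−h²) with h=0.3 from center) (area = (12/2)·7.994²·sin(360°/12) = 191.73 mm²); Merging all regions: only the r=8 sphere at (1.5, 5) is present, so the union is just that shape — area = 191.73 mm². Checking containment: at z = 9.8 the cross-section extends beyond the z = 4 cross-section by about 90.48 mm².

part overhangs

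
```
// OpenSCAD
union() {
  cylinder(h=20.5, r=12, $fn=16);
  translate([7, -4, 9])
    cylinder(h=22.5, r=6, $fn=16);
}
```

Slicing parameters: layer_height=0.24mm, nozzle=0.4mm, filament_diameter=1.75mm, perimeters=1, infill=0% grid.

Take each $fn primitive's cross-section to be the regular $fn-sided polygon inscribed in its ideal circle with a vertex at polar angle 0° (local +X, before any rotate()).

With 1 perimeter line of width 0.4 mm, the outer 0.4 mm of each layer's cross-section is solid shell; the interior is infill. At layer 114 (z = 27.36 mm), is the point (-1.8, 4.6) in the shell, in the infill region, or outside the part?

outside

At z = 27.36 mm: the cylinder is not intersected at this z (z outside [0, 20.5]); the cylinder at (7, -4): section is a regular 16-gon, circumradius r=6; Merging all regions: only the r=6 cylinder at (7, -4) is present, so the union is just that shape — 1 connected region. Overall, the cross-section is a single solid region. The nearest boundary edge runs (4.70, 1.54)→(2.76, 0.24); distance from the point to it = 6.31 mm. The point is not inside any of the regions above, so it lies outside the cross-section (6.31 mm from the nearest boundary).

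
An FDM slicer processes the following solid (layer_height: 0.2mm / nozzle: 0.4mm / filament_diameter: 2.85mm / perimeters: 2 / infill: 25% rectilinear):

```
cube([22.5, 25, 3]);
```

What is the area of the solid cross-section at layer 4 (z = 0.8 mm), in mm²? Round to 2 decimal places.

562.50 mm²

At z = 0.8 mm: the cube (footprint 22.5×25) is included at this height (area 562.50 mm²). Overall, the cross-section is a single solid region. Net area = 562.50 mm².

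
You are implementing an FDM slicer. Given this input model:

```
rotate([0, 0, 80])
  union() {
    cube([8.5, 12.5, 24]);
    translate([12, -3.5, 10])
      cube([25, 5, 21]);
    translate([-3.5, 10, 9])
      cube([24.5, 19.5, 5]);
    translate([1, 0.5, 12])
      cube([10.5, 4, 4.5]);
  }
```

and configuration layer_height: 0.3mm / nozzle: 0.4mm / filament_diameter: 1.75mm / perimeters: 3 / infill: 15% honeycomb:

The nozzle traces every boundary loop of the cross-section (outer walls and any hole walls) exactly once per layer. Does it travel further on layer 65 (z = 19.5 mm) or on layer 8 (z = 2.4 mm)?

Layer 65 (z = 19.5): the cube (footprint 8.5×12.5) is included at this height (perimeter 42.00 mm); the cube at (12, -3.5) (footprint 25×5) is included at this height (perimeter 60.00 mm); the cube at (-3.5, 10) is not intersected at this z (z outside [9, 14]); the cube at (1, 0.5) is not intersected at this z (z outside [12, 16.5]); Combining (union): the 2 present regions are separate (no shared area or edge), so areas and boundary lengths simply add and each stays a separate island — boundary = 102.00 mm; (whole slice rotated 80° about Z — lengths, areas and connectivity unchanged). So its perimeter = 102.00 mm. Layer 8 (z = 2.4): the cube is present — its section is the full 8.5×12.5 rectangle (perimeter 42.00 mm); the cube at (12, -3.5) is absent (z outside [10, 31]); the cube at (-3.5, 10) is absent (z outside [9, 14]); the cube at (1, 0.5) is not intersected at this z (z outside [12, 16.5]); Merging all regions: only the 8.5×12.5 cube is present, so the union is just that shape — boundary = 42.00 mm; (rotated 80° about Z; rotation is an isometry so areas/perimeters/island counts are preserved). So its perimeter = 42.00 mm. Layer 65 is larger (102.00 vs 42.00 mm).

layer 65 (z = 19.5 mm)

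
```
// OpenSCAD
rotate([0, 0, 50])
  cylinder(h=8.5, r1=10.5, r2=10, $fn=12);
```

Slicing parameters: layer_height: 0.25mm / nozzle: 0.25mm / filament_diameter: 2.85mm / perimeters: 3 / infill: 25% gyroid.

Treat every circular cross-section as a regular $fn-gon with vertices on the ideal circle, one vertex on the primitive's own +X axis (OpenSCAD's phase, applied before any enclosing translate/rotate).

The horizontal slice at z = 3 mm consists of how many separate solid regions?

1

At z = 3 mm: the cone contributes a regular 12-gon of circumradius 10.324 (interpolated between r1=10.5 and r2=10 at t=0.353); (whole slice rotated 50° about Z — lengths, areas and connectivity unchanged). The result has 1 disconnected region.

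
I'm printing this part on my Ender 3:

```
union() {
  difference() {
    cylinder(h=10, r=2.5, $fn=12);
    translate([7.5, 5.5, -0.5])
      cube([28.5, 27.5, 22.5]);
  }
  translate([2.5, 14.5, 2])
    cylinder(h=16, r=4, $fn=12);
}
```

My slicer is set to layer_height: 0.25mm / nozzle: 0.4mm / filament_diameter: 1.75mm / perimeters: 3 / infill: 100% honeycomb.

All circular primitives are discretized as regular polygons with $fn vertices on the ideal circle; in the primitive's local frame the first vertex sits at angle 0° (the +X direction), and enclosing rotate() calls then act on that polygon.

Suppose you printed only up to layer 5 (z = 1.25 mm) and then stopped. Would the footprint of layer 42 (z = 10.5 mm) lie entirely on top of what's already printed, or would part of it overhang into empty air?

Compare the two slices. At z = 1.25: the r=2.5 cylinder contributes a regular 12-gon of circumradius 2.5 (area = (12/2)·2.500²·sin(360°/12) = 18.75 mm²); the cube at (7.5, 5.5) (footprint 28.5×27.5) is included at this height (area 783.75 mm²); Subtracting the remaining from the first: starting from the r=2.5 cylinder (18.75 mm²), the 28.5×27.5 cube at (7.5, 5.5) misses the remaining region (no effect) — area = 18.75 mm²; the cylinder at (2.5, 14.5) is not intersected at this z (z outside [2, 18]); Taking the union: only that combined region is present, so the union is just that shape — area = 18.75 mm². At z = 10.5: the cylinder is not intersected at this z (z outside [0, 10]); the cube at (7.5, 5.5) (footprint 28.5×27.5) is included at this height (area 783.75 mm²); Taking the first minus the rest: the first operand is absent here, so nothing remains; the r=4 cylinder at (2.5, 14.5) gives a regular 12-gon of circumradius 4 (constant along its height) (area = (12/2)·4.000²·sin(360°/12) = 48.00 mm²); Combining (union): only the r=4 cylinder at (2.5, 14.5) is present, so the union is just that shape — area = 48.00 mm². Checking containment: at z = 10.5 the cross-section extends beyond the z = 1.25 cross-section by about 48.00 mm².

part overhangs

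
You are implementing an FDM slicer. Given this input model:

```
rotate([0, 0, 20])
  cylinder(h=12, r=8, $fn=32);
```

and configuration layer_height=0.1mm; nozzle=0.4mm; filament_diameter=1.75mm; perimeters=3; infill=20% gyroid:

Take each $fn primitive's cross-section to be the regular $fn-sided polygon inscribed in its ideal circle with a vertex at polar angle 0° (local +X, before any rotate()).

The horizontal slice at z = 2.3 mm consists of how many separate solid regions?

At z = 2.3 mm: the r=8 cylinder gives a regular 32-gon of circumradius 8 (constant along its height); (whole slice rotated 20° about Z — lengths, areas and connectivity unchanged). The result has 1 disconnected region.

1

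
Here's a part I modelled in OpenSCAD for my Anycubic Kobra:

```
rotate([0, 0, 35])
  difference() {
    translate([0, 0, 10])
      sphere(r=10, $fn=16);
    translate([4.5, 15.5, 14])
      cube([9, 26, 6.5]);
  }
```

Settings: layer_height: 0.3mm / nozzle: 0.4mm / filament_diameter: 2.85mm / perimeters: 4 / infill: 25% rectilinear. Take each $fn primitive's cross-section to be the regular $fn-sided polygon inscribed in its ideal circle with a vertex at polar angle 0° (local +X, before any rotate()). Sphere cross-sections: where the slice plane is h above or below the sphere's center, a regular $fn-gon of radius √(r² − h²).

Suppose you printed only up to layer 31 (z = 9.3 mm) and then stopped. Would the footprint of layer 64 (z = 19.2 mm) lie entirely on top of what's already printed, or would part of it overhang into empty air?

Compare the two slices. At z = 9.3: the sphere: section is a regular 16-gon, circumradius = √(r²−h²) = √(10²−0.7²) = 9.975 (area = (16/2)·9.975²·sin(360°/16) = 304.65 mm²); the cube at (4.5, 15.5) is absent (z outside [14, 20.5]); Taking the first minus the rest: none of the subtracted shapes is present at this height, so the r=10 sphere is unchanged — area = 304.65 mm²; (whole slice rotated 35° about Z — lengths, areas and connectivity unchanged). At z = 19.2: the r=10 sphere slices to a regular 16-gon of circumradius 3.919 (√(r²−h²) with h=9.2 from center) (area = (16/2)·3.919²·sin(360°/16) = 47.02 mm²); the 9×26 cube at (4.5, 15.5) contributes its full rectangle (area 234.00 mm²); Subtracting the remaining from the first: starting from the r=10 sphere (47.02 mm²), the 9×26 cube at (4.5, 15.5) misses the remaining region (no effect) — area = 47.02 mm²; (rotated 35° about Z; rotation is an isometry so areas/perimeters/island counts are preserved). Checking containment: the cross-section at z = 19.2 is a subset of the cross-section at z = 9.3.

entirely on top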